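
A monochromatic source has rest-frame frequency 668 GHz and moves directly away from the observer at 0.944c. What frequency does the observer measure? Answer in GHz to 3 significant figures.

f_obs ≈ 113 GHz

Relativistic Doppler: f_obs = f_src √((1−β)/(1+β))
= 668 × √(0.056000/1.9440) = 668 × 0.16973 = 113 GHz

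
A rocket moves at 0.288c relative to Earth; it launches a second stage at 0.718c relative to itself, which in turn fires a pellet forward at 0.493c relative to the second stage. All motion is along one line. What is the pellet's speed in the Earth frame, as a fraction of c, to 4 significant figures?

u ≈ 0.9402c

Compose boost 2: (0.718 + 0.288)/(1 + 0.718×0.288) = 1.006/1.20678 = 0.833621
Compose boost 3: (0.493 + 0.833621)/(1 + 0.493×0.833621) = 1.32662/1.41097 = 0.9402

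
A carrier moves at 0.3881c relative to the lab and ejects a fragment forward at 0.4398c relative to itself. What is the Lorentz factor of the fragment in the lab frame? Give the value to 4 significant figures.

u_lab = (0.4398 + 0.3881)/(1 + 0.4398×0.3881) = 0.82790/1.170686 = 0.7071920
γ = 1/√(1 − 0.7071920²) = 1.414

γ ≈ 1.414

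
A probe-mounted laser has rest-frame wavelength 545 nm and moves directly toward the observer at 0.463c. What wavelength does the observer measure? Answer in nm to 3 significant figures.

λ_obs ≈ 330 nm

Relativistic Doppler: λ_obs = λ_src √((1−β)/(1+β))
= 545 × √(0.53700/1.4630) = 545 × 0.60585 = 330 nm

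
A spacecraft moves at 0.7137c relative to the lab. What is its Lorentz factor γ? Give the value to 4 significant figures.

γ = 1/√(1 − β²) = 1/√(1 − 0.7137²) = 1/√(0.490632) = 1.428

γ ≈ 1.428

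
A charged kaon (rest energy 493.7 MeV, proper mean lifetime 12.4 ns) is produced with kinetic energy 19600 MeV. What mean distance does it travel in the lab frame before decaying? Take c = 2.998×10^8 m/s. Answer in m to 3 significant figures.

γ = 1 + K/(m₀c²) = 1 + 19600/493.7 = 40.700
β = √(1 − 1/γ²) = 0.99970
Dilated lifetime: γτ₀ = 40.700 × 12.4 ns = 504.68 ns
d = βc·γτ₀ = 0.99970 × (2.998×10^8 m/s) × 5.0468×10^-7 s = 151 m

d ≈ 151 m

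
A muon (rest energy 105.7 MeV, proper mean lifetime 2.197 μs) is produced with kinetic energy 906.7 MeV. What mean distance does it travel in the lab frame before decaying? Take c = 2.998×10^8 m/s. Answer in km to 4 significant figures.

γ = 1 + K/(m₀c²) = 1 + 906.7/105.7 = 9.57805
β = √(1 − 1/γ²) = 0.994535
Dilated lifetime: γτ₀ = 9.57805 × 2.197 μs = 21.0430 μs
d = βc·γτ₀ = 0.994535 × (2.998×10^8 m/s) × 2.10430×10^-5 s = 6.274 km

d ≈ 6.274 km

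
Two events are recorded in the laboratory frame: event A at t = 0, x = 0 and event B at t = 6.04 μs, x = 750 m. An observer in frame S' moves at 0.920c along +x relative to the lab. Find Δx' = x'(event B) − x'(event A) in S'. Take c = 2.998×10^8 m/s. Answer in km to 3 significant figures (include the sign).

Δx' ≈ -2.34 km

γ = 1/√(1 − 0.920²) = 2.5516
Δx' = γ(Δx − vΔt) = 2.5516 × (750 m − 0.920×(2.998×10^8 m/s)×6.04×10^-6 s)
= 2.5516 × (-915.93 m) = -2.34 km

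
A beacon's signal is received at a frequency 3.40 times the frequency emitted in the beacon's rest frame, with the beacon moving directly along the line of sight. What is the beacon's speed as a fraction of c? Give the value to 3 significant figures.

f_obs/f_src = √((1+β)/(1−β)) = 3.40  ⇒  (1+β)/(1−β) = 11.560
β = |1 − D²|/(1 + D²) = |1 − 11.560|/(1 + 11.560) = 0.841

β ≈ 0.841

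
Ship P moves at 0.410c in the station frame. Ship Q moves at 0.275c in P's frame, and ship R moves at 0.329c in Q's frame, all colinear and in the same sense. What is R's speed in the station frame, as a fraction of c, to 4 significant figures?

Compose boost 2: (0.275 + 0.410)/(1 + 0.275×0.410) = 0.6850/1.11275 = 0.615592
Compose boost 3: (0.329 + 0.615592)/(1 + 0.329×0.615592) = 0.944592/1.20253 = 0.7855

u ≈ 0.7855c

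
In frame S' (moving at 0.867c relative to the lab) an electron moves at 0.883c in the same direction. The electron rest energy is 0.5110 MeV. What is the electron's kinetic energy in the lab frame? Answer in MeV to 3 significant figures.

K ≈ 3.35 MeV

u_lab = (0.883 + 0.867)/(1 + 0.883×0.867) = 0.991186
γ = 1/√(1 − 0.991186²) = 7.5486
K = (γ − 1)m₀c² = (7.5486 − 1) × 0.5110 = 6.5486 × 0.5110 = 3.35 MeV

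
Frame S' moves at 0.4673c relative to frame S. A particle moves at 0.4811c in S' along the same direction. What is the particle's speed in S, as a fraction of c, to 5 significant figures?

u ≈ 0.77432c

Relativistic velocity addition: u = (u' + v)/(1 + u'v/c²)
= (0.4811 + 0.4673)/(1 + 0.4811×0.4673) = 0.94840/1.224818 = 0.77432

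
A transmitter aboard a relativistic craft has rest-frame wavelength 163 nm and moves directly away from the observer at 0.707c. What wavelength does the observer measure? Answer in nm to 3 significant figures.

Relativistic Doppler: λ_obs = λ_src √((1+β)/(1−β))
= 163 × √(1.7070/0.29300) = 163 × 2.4137 = 393 nm

λ_obs ≈ 393 nm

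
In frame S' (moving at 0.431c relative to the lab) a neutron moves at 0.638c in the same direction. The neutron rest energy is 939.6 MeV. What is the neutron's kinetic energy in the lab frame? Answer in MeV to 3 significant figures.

K ≈ 784 MeV

u_lab = (0.638 + 0.431)/(1 + 0.638×0.431) = 0.838446
γ = 1/√(1 − 0.838446²) = 1.8349
K = (γ − 1)m₀c² = (1.8349 − 1) × 939.6 = 0.83491 × 939.6 = 784 MeV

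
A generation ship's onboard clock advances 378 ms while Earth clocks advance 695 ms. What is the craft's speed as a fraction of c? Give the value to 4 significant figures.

β ≈ 0.8392

γ = Δt/τ₀ = 695/378 = 1.83862
β = √(1 − 1/γ²) = √(1 − 1/1.83862²) = 0.8392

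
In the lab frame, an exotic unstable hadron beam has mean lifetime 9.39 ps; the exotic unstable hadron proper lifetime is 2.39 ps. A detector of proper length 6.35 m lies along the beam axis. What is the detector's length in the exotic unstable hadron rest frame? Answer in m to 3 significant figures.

L ≈ 1.62 m

Time dilation ⇒ γ = Δt/τ₀ = 9.39/2.39 = 3.9289
Length contraction: L = L₀/γ = 6.35/3.9289 = 1.62 m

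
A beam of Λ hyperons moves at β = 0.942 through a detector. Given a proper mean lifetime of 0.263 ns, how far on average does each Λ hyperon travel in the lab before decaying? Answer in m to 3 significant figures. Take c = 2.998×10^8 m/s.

γ = 1/√(1 − 0.942²) = 2.9796
Dilated lifetime: Δt = γτ₀ = 2.9796 × 0.263 ns = 0.78364 ns
d = vΔt = 0.942c × 0.78364 ns = 2.8241×10^8 m/s × 7.8364×10^-10 s = 0.221 m

d ≈ 0.221 m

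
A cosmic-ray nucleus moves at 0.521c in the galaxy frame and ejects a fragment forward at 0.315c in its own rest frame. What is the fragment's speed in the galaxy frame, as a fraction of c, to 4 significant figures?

u ≈ 0.7181c

Compose boost 2: (0.315 + 0.521)/(1 + 0.315×0.521) = 0.8360/1.16412 = 0.7181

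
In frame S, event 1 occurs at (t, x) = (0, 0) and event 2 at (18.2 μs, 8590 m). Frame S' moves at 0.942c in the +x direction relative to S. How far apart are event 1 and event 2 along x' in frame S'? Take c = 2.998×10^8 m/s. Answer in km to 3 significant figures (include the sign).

γ = 1/√(1 − 0.942²) = 2.9796
Δx' = γ(Δx − vΔt) = 2.9796 × (8590 m − 0.942×(2.998×10^8 m/s)×18.2×10^-6 s)
= 2.9796 × (3450.1 m) = 10.3 km

Δx' ≈ 10.3 km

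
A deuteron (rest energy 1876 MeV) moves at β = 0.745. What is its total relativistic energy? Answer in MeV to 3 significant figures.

γ = 1/√(1 − 0.745²) = 1.4991
E = γm₀c² = 1.4991 × 1876 MeV = 2810 MeV

E ≈ 2810 MeV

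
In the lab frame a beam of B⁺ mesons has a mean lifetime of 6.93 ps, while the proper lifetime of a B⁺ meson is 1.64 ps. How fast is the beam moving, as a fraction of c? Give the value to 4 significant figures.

β ≈ 0.9716

γ = Δt/τ₀ = 6.93/1.64 = 4.22561
β = √(1 − 1/γ²) = √(1 − 1/4.22561²) = 0.9716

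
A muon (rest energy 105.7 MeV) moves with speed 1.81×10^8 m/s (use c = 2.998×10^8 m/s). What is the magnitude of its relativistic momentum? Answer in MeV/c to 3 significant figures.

p ≈ 80.1 MeV/c

β = v/c = 1.81×10^8 / 2.998×10^8 = 0.60374
γ = 1/√(1 − 0.60374²) = 1.2544
p = γβm₀c = 1.2544 × 0.60374 × 105.7 MeV/c = 80.1 MeV/c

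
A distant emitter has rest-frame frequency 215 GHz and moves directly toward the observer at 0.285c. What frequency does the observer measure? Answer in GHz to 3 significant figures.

f_obs ≈ 288 GHz

Relativistic Doppler: f_obs = f_src √((1+β)/(1−β))
= 215 × √(1.2850/0.71500) = 215 × 1.3406 = 288 GHz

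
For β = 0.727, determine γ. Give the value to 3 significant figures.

γ ≈ 1.46

γ = 1/√(1 − β²) = 1/√(1 − 0.727²) = 1/√(0.47147) = 1.46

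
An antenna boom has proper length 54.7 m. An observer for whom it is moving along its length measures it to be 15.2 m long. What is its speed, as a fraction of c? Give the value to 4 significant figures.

γ = L₀/L = 54.7/15.2 = 3.59868
β = √(1 − 1/γ²) = 0.9606

β ≈ 0.9606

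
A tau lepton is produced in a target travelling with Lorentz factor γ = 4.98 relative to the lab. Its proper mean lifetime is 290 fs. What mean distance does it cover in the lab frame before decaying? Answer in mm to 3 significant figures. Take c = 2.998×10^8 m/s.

d ≈ 0.424 mm

β = √(1 − 1/γ²) = √(1 − 1/4.98²) = 0.97963
Dilated lifetime: Δt = γτ₀ = 4.98 × 290 fs = 1444.2 fs
d = vΔt = 0.97963c × 1444.2 fs = 2.9369×10^8 m/s × 1.4442×10^-12 s = 0.424 mm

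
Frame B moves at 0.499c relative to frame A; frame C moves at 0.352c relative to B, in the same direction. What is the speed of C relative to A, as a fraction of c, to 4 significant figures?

u ≈ 0.7239c

Compose boost 2: (0.352 + 0.499)/(1 + 0.352×0.499) = 0.8510/1.17565 = 0.7239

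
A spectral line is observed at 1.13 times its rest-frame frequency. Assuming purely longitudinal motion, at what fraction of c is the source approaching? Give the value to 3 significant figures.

β ≈ 0.122

f_obs/f_src = √((1+β)/(1−β)) = 1.13  ⇒  (1+β)/(1−β) = 1.2769
β = |1 − D²|/(1 + D²) = |1 − 1.2769|/(1 + 1.2769) = 0.122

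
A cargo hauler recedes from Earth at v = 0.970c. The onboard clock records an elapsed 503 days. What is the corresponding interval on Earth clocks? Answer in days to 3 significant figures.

Δt ≈ 2070 days

γ = 1/√(1 − 0.970²) = 4.1135
Time dilation: Δt = γτ₀ = 4.1135 × 503 days = 2070 days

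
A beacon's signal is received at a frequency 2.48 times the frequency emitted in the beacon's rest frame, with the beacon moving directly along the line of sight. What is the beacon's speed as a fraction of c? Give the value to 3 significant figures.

β ≈ 0.720

f_obs/f_src = √((1+β)/(1−β)) = 2.48  ⇒  (1+β)/(1−β) = 6.1504
β = |1 − D²|/(1 + D²) = |1 − 6.1504|/(1 + 6.1504) = 0.720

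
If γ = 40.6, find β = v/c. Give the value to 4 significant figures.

β = √(1 − 1/γ²) = √(1 − 1/40.6²) = √(0.999393) = 0.9997

β ≈ 0.9997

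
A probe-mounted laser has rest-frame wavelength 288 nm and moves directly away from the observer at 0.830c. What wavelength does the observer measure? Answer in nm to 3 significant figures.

Relativistic Doppler: λ_obs = λ_src √((1+β)/(1−β))
= 288 × √(1.8300/0.17000) = 288 × 3.2810 = 945 nm

λ_obs ≈ 945 nm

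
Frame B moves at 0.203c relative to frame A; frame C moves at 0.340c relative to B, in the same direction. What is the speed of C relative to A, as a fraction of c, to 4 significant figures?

u ≈ 0.5079c

Compose boost 2: (0.340 + 0.203)/(1 + 0.340×0.203) = 0.5430/1.06902 = 0.5079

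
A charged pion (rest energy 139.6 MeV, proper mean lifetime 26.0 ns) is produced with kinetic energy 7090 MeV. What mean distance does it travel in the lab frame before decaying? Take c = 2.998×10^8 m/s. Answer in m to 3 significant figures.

d ≈ 404 m

γ = 1 + K/(m₀c²) = 1 + 7090/139.6 = 51.788
β = √(1 − 1/γ²) = 0.99981
Dilated lifetime: γτ₀ = 51.788 × 26.0 ns = 1346.5 ns
d = βc·γτ₀ = 0.99981 × (2.998×10^8 m/s) × 1.3465×10^-6 s = 404 m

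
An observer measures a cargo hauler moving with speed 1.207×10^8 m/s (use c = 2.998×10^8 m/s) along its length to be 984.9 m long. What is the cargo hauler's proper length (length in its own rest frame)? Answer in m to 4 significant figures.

β = v/c = 1.207×10^8 / 2.998×10^8 = 0.402602
γ = 1/√(1 − 0.402602²) = 1.09245
L₀ = γL = 1.09245 × 984.9 = 1076 m

L₀ ≈ 1076 m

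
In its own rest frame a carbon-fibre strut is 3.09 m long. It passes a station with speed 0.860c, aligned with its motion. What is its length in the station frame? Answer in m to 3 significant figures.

γ = 1/√(1 − 0.860²) = 1.9597
Length contraction: L = L₀/γ = 3.09/1.9597 = 1.58 m

L ≈ 1.58 m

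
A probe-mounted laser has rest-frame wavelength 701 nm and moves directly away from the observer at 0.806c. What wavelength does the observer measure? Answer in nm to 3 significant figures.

λ_obs ≈ 2140 nm

Relativistic Doppler: λ_obs = λ_src √((1+β)/(1−β))
= 701 × √(1.8060/0.19400) = 701 × 3.0511 = 2140 nm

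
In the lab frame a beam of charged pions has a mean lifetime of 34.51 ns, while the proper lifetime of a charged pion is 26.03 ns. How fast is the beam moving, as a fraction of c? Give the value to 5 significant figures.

β ≈ 0.65656

γ = Δt/τ₀ = 34.51/26.03 = 1.325778
β = √(1 − 1/γ²) = √(1 − 1/1.325778²) = 0.65656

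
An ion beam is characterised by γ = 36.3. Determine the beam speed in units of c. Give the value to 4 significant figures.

β ≈ 0.9996

β = √(1 − 1/γ²) = √(1 − 1/36.3²) = √(0.999241) = 0.9996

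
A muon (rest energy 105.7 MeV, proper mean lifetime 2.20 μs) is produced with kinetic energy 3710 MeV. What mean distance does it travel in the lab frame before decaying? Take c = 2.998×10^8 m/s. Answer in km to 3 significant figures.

γ = 1 + K/(m₀c²) = 1 + 3710/105.7 = 36.099
β = √(1 − 1/γ²) = 0.99962
Dilated lifetime: γτ₀ = 36.099 × 2.20 μs = 79.419 μs
d = βc·γτ₀ = 0.99962 × (2.998×10^8 m/s) × 7.9419×10^-5 s = 23.8 km

d ≈ 23.8 km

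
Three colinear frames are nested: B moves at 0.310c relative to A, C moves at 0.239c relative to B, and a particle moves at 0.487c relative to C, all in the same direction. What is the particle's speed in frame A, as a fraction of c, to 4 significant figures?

Compose boost 2: (0.239 + 0.310)/(1 + 0.239×0.310) = 0.5490/1.07409 = 0.511130
Compose boost 3: (0.487 + 0.511130)/(1 + 0.487×0.511130) = 0.998130/1.24892 = 0.7992

u ≈ 0.7992c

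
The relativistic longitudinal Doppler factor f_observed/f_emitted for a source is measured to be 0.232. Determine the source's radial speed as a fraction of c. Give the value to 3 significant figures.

β ≈ 0.898

f_obs/f_src = √((1−β)/(1+β)) = 0.232  ⇒  (1−β)/(1+β) = 0.053824
β = |1 − D²|/(1 + D²) = |1 − 0.053824|/(1 + 0.053824) = 0.898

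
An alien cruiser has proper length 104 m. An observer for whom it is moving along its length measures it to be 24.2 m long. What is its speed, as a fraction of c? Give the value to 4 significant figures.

γ = L₀/L = 104/24.2 = 4.29752
β = √(1 − 1/γ²) = 0.9726

β ≈ 0.9726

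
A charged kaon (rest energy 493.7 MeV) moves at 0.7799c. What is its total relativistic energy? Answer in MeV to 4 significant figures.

γ = 1/√(1 − 0.7799²) = 1.59769
E = γm₀c² = 1.59769 × 493.7 MeV = 788.8 MeV

E ≈ 788.8 MeV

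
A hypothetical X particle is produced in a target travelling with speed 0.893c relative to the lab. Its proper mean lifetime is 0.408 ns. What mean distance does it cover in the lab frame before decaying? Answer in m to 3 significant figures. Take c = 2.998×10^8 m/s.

γ = 1/√(1 − 0.893²) = 2.2219
Dilated lifetime: Δt = γτ₀ = 2.2219 × 0.408 ns = 0.90655 ns
d = vΔt = 0.893c × 0.90655 ns = 2.6772×10^8 m/s × 9.0655×10^-10 s = 0.243 m

d ≈ 0.243 m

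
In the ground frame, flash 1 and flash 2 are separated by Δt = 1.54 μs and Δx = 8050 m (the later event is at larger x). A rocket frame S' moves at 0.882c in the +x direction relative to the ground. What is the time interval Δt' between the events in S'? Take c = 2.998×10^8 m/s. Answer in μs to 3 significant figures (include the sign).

Δt' ≈ -47.0 μs

γ = 1/√(1 − 0.882²) = 2.1220
Δt' = γ(Δt − vΔx/c²) = 2.1220 × (1.54 μs − 0.882×8050 m / (2.998×10^8 m/s))
= 2.1220 × (-22.143 μs) = -47.0 μs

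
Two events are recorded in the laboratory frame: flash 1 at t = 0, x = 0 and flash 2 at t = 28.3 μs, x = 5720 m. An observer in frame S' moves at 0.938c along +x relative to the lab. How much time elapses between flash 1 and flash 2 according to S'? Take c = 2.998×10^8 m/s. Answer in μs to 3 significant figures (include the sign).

γ = 1/√(1 − 0.938²) = 2.8849
Δt' = γ(Δt − vΔx/c²) = 2.8849 × (28.3 μs − 0.938×5720 m / (2.998×10^8 m/s))
= 2.8849 × (10.404 μs) = 30.0 μs

Δt' ≈ 30.0 μs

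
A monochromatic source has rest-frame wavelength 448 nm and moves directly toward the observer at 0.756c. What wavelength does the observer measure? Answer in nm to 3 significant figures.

λ_obs ≈ 167 nm

Relativistic Doppler: λ_obs = λ_src √((1−β)/(1+β))
= 448 × √(0.24400/1.7560) = 448 × 0.37276 = 167 nm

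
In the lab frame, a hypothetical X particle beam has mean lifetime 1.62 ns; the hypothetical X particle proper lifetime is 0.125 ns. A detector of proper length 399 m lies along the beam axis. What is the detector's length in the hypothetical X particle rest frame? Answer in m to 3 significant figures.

L ≈ 30.8 m

Time dilation ⇒ γ = Δt/τ₀ = 1.62/0.125 = 12.960
Length contraction: L = L₀/γ = 399/12.960 = 30.8 m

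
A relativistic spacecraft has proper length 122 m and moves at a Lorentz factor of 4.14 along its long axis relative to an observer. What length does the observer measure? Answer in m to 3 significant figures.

L ≈ 29.5 m

γ = 4.14 (given)
Length contraction: L = L₀/γ = 122/4.14 = 29.5 m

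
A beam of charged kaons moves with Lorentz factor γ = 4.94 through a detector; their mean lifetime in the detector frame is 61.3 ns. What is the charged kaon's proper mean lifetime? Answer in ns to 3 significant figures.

γ = 4.94 (given)
Proper time: τ₀ = Δt/γ = 61.3/4.94 = 12.4 ns

τ₀ ≈ 12.4 ns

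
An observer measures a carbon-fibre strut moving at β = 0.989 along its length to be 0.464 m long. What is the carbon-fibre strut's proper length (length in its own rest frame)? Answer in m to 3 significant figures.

L₀ ≈ 3.14 m

γ = 1/√(1 − 0.989²) = 6.7606
L₀ = γL = 6.7606 × 0.464 = 3.14 m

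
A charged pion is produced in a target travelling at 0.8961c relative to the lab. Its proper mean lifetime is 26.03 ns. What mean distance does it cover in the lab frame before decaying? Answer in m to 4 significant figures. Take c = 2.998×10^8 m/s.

γ = 1/√(1 − 0.8961²) = 2.25300
Dilated lifetime: Δt = γτ₀ = 2.25300 × 26.03 ns = 58.6456 ns
d = vΔt = 0.8961c × 58.6456 ns = 2.68651×10^8 m/s × 5.86456×10^-8 s = 15.76 m

d ≈ 15.76 m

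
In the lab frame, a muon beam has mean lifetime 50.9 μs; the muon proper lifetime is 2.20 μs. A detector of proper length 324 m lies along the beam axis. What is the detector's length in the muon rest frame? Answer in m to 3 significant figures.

L ≈ 14.0 m

Time dilation ⇒ γ = Δt/τ₀ = 50.9/2.20 = 23.136
Length contraction: L = L₀/γ = 324/23.136 = 14.0 m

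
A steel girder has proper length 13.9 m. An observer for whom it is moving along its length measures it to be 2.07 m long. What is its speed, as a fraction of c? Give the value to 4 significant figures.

β ≈ 0.9888

γ = L₀/L = 13.9/2.07 = 6.71498
β = √(1 − 1/γ²) = 0.9888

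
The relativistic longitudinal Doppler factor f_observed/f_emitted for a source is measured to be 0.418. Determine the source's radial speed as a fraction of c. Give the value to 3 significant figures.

β ≈ 0.703

f_obs/f_src = √((1−β)/(1+β)) = 0.418  ⇒  (1−β)/(1+β) = 0.17472
β = |1 − D²|/(1 + D²) = |1 − 0.17472|/(1 + 0.17472) = 0.703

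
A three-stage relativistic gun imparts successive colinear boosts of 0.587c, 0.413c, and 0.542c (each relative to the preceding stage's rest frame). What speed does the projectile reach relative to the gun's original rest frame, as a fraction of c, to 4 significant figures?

Compose boost 2: (0.413 + 0.587)/(1 + 0.413×0.587) = 1.000/1.24243 = 0.804874
Compose boost 3: (0.542 + 0.804874)/(1 + 0.542×0.804874) = 1.34687/1.43624 = 0.9378

u ≈ 0.9378c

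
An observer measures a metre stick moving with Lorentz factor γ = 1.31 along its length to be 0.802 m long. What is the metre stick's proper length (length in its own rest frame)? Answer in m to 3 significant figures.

L₀ ≈ 1.05 m

γ = 1.31 (given)
L₀ = γL = 1.31 × 0.802 = 1.05 m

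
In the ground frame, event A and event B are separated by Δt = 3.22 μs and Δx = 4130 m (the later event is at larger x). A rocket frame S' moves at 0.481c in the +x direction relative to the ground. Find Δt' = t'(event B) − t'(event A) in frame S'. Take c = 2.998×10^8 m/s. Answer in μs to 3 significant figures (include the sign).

γ = 1/√(1 − 0.481²) = 1.1406
Δt' = γ(Δt − vΔx/c²) = 1.1406 × (3.22 μs − 0.481×4130 m / (2.998×10^8 m/s))
= 1.1406 × (-3.4062 μs) = -3.89 μs

Δt' ≈ -3.89 μs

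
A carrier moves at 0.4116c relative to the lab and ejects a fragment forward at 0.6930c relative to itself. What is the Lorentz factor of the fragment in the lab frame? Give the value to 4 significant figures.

u_lab = (0.6930 + 0.4116)/(1 + 0.6930×0.4116) = 1.1046/1.285239 = 0.8594512
γ = 1/√(1 − 0.8594512²) = 1.956

γ ≈ 1.956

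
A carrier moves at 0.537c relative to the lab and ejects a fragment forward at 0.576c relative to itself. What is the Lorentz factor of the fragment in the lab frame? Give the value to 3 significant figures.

u_lab = (0.576 + 0.537)/(1 + 0.576×0.537) = 1.113/1.30931 = 0.850065
γ = 1/√(1 − 0.850065²) = 1.90

γ ≈ 1.90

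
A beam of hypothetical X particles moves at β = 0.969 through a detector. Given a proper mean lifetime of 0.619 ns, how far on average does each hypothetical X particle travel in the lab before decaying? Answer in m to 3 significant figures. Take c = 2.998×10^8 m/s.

γ = 1/√(1 − 0.969²) = 4.0476
Dilated lifetime: Δt = γτ₀ = 4.0476 × 0.619 ns = 2.5055 ns
d = vΔt = 0.969c × 2.5055 ns = 2.9051×10^8 m/s × 2.5055×10^-9 s = 0.728 m

d ≈ 0.728 m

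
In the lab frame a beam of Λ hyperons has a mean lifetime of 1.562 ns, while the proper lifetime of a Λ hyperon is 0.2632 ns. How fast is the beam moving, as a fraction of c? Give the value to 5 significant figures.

β ≈ 0.98570

γ = Δt/τ₀ = 1.562/0.2632 = 5.934650
β = √(1 − 1/γ²) = √(1 − 1/5.934650²) = 0.98570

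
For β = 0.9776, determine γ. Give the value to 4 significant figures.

γ = 1/√(1 − β²) = 1/√(1 − 0.9776²) = 1/√(0.0442982) = 4.751

γ ≈ 4.751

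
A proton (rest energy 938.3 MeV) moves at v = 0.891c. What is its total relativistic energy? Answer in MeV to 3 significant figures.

γ = 1/√(1 − 0.891²) = 2.2026
E = γm₀c² = 2.2026 × 938.3 MeV = 2070 MeV

E ≈ 2070 MeV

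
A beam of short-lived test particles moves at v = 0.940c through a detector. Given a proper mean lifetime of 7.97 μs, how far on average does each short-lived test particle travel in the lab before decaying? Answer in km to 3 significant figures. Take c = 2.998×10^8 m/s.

γ = 1/√(1 − 0.940²) = 2.9311
Dilated lifetime: Δt = γτ₀ = 2.9311 × 7.97 μs = 23.360 μs
d = vΔt = 0.940c × 23.360 μs = 2.8181×10^8 m/s × 2.3360×10^-5 s = 6.58 km

d ≈ 6.58 km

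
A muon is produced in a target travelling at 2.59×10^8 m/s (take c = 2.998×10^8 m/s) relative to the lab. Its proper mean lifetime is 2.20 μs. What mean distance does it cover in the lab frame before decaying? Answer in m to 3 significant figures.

β = v/c = 2.59×10^8 / 2.998×10^8 = 0.86391
γ = 1/√(1 − 0.86391²) = 1.9855
Dilated lifetime: Δt = γτ₀ = 1.9855 × 2.20 μs = 4.3681 μs
d = vΔt = 0.86391c × 4.3681 μs = 2.5900×10^8 m/s × 4.3681×10^-6 s = 1130 m

d ≈ 1130 m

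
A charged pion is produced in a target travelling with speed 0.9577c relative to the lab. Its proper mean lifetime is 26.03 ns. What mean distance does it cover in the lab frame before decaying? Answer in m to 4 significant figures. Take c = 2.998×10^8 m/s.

d ≈ 25.97 m

γ = 1/√(1 − 0.9577²) = 3.47502
Dilated lifetime: Δt = γτ₀ = 3.47502 × 26.03 ns = 90.4547 ns
d = vΔt = 0.9577c × 90.4547 ns = 2.87118×10^8 m/s × 9.04547×10^-8 s = 25.97 m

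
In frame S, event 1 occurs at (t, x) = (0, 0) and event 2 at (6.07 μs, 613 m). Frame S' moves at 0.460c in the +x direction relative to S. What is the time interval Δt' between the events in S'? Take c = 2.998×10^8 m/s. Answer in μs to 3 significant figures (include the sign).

γ = 1/√(1 − 0.460²) = 1.1262
Δt' = γ(Δt − vΔx/c²) = 1.1262 × (6.07 μs − 0.460×613 m / (2.998×10^8 m/s))
= 1.1262 × (5.1294 μs) = 5.78 μs

Δt' ≈ 5.78 μs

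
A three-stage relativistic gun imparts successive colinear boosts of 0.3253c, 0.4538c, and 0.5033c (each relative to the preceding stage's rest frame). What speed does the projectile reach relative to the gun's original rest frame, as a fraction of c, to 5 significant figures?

Compose boost 2: (0.4538 + 0.3253)/(1 + 0.4538×0.3253) = 0.77910/1.147621 = 0.6788826
Compose boost 3: (0.5033 + 0.6788826)/(1 + 0.5033×0.6788826) = 1.182183/1.341682 = 0.88112

u ≈ 0.88112c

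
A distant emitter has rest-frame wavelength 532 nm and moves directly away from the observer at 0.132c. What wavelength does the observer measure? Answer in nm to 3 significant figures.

λ_obs ≈ 608 nm

Relativistic Doppler: λ_obs = λ_src √((1+β)/(1−β))
= 532 × √(1.1320/0.86800) = 532 × 1.1420 = 608 nm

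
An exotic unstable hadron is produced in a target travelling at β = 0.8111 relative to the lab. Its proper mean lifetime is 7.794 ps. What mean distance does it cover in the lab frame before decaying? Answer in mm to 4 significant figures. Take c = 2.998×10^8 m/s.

γ = 1/√(1 − 0.8111²) = 1.70967
Dilated lifetime: Δt = γτ₀ = 1.70967 × 7.794 ps = 13.3252 ps
d = vΔt = 0.8111c × 13.3252 ps = 2.43168×10^8 m/s × 1.33252×10^-11 s = 3.240 mm

d ≈ 3.240 mm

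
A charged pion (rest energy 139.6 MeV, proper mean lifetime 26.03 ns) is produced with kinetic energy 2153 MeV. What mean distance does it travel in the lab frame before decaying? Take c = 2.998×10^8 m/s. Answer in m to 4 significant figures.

d ≈ 127.9 m

γ = 1 + K/(m₀c²) = 1 + 2153/139.6 = 16.4226
β = √(1 − 1/γ²) = 0.998144
Dilated lifetime: γτ₀ = 16.4226 × 26.03 ns = 427.481 ns
d = βc·γτ₀ = 0.998144 × (2.998×10^8 m/s) × 4.27481×10^-7 s = 127.9 m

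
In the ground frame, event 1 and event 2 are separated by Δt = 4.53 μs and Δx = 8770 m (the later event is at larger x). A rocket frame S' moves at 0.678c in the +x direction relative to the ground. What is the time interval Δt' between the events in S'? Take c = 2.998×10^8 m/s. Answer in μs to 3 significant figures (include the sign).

γ = 1/√(1 − 0.678²) = 1.3604
Δt' = γ(Δt − vΔx/c²) = 1.3604 × (4.53 μs − 0.678×8770 m / (2.998×10^8 m/s))
= 1.3604 × (-15.303 μs) = -20.8 μs

Δt' ≈ -20.8 μs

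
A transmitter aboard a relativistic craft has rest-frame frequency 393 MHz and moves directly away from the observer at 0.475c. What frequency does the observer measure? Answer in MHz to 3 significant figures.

f_obs ≈ 234 MHz

Relativistic Doppler: f_obs = f_src √((1−β)/(1+β))
= 393 × √(0.52500/1.4750) = 393 × 0.59660 = 234 MHz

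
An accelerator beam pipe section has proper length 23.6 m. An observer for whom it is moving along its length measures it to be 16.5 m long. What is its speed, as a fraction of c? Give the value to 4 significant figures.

γ = L₀/L = 23.6/16.5 = 1.43030
β = √(1 − 1/γ²) = 0.7150

β ≈ 0.7150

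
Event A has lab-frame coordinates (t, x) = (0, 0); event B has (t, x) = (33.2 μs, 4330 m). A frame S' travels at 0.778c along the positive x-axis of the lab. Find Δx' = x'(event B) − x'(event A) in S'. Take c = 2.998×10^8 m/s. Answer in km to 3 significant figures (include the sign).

γ = 1/√(1 − 0.778²) = 1.5917
Δx' = γ(Δx − vΔt) = 1.5917 × (4330 m − 0.778×(2.998×10^8 m/s)×33.2×10^-6 s)
= 1.5917 × (-3413.7 m) = -5.43 km

Δx' ≈ -5.43 km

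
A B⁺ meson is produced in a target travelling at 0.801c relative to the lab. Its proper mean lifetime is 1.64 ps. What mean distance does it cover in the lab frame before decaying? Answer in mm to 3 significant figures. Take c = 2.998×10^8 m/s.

d ≈ 0.658 mm

γ = 1/√(1 − 0.801²) = 1.6704
Dilated lifetime: Δt = γτ₀ = 1.6704 × 1.64 ps = 2.7394 ps
d = vΔt = 0.801c × 2.7394 ps = 2.4014×10^8 m/s × 2.7394×10^-12 s = 0.658 mm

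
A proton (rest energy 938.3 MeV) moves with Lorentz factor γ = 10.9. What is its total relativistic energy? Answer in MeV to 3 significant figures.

γ = 10.9 (given)
E = γm₀c² = 10.9 × 938.3 MeV = 10200 MeV

E ≈ 10200 MeV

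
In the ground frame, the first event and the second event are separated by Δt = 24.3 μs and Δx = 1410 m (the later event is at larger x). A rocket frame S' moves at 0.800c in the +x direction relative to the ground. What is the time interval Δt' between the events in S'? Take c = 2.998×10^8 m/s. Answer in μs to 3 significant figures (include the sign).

γ = 1/√(1 − 0.800²) = 1.6667
Δt' = γ(Δt − vΔx/c²) = 1.6667 × (24.3 μs − 0.800×1410 m / (2.998×10^8 m/s))
= 1.6667 × (20.537 μs) = 34.2 μs

Δt' ≈ 34.2 μs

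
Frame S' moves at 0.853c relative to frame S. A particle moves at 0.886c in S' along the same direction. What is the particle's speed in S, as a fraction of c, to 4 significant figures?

u ≈ 0.9905c

Relativistic velocity addition: u = (u' + v)/(1 + u'v/c²)
= (0.886 + 0.853)/(1 + 0.886×0.853) = 1.739/1.75576 = 0.9905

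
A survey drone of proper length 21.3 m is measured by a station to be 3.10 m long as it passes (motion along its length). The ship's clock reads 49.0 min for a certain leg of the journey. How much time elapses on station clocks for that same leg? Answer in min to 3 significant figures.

Δt ≈ 337 min

Length contraction ⇒ γ = L₀/L = 21.3/3.10 = 6.8710
Time dilation: Δt = γτ₀ = 6.8710 × 49.0 min = 337 min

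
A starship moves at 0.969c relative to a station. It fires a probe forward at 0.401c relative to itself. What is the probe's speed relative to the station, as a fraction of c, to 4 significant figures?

u ≈ 0.9866c

Relativistic velocity addition: u = (u' + v)/(1 + u'v/c²)
= (0.401 + 0.969)/(1 + 0.401×0.969) = 1.370/1.38857 = 0.9866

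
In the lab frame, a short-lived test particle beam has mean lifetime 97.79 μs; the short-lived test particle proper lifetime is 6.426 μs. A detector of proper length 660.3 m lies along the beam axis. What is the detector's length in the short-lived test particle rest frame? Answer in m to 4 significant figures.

L ≈ 43.39 m

Time dilation ⇒ γ = Δt/τ₀ = 97.79/6.426 = 15.2179
Length contraction: L = L₀/γ = 660.3/15.2179 = 43.39 m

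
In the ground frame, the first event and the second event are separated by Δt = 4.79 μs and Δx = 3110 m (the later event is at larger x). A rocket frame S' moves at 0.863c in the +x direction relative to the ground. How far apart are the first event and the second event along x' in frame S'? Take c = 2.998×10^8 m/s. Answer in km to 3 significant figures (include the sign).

γ = 1/√(1 − 0.863²) = 1.9794
Δx' = γ(Δx − vΔt) = 1.9794 × (3110 m − 0.863×(2.998×10^8 m/s)×4.79×10^-6 s)
= 1.9794 × (1870.7 m) = 3.70 km

Δx' ≈ 3.70 km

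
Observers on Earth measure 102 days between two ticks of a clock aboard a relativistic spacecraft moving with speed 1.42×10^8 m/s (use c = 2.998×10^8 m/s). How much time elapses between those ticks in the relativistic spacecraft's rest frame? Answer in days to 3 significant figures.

τ₀ ≈ 89.8 days

β = v/c = 1.42×10^8 / 2.998×10^8 = 0.47365
γ = 1/√(1 − 0.47365²) = 1.1354
Proper time: τ₀ = Δt/γ = 102/1.1354 = 89.8 days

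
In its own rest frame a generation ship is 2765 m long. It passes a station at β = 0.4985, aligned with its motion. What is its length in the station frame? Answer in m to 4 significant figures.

L ≈ 2397 m

γ = 1/√(1 − 0.4985²) = 1.15355
Length contraction: L = L₀/γ = 2765/1.15355 = 2397 m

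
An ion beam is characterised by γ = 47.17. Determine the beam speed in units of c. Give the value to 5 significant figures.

β = √(1 − 1/γ²) = √(1 − 1/47.17²) = √(0.9995506) = 0.99978

β ≈ 0.99978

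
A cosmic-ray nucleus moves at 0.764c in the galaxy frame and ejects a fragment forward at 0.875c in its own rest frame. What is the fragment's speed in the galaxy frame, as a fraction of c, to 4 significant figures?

Compose boost 2: (0.875 + 0.764)/(1 + 0.875×0.764) = 1.639/1.66850 = 0.9823

u ≈ 0.9823c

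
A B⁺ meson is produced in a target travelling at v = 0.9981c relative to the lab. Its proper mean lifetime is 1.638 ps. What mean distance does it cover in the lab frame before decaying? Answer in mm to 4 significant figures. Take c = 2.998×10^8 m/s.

γ = 1/√(1 − 0.9981²) = 16.2299
Dilated lifetime: Δt = γτ₀ = 16.2299 × 1.638 ps = 26.5845 ps
d = vΔt = 0.9981c × 26.5845 ps = 2.99230×10^8 m/s × 2.65845×10^-11 s = 7.955 mm

d ≈ 7.955 mm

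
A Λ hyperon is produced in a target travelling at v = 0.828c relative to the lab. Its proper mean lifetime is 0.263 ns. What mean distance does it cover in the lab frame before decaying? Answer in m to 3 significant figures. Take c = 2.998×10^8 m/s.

γ = 1/√(1 − 0.828²) = 1.7834
Dilated lifetime: Δt = γτ₀ = 1.7834 × 0.263 ns = 0.46903 ns
d = vΔt = 0.828c × 0.46903 ns = 2.4823×10^8 m/s × 4.6903×10^-10 s = 0.116 m

d ≈ 0.116 m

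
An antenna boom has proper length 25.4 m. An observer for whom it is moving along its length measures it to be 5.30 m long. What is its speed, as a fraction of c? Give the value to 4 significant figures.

β ≈ 0.9780

γ = L₀/L = 25.4/5.30 = 4.79245
β = √(1 − 1/γ²) = 0.9780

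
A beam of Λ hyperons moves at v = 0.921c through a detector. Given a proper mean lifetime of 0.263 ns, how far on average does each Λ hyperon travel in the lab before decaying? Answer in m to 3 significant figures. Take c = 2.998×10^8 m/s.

γ = 1/√(1 − 0.921²) = 2.5670
Dilated lifetime: Δt = γτ₀ = 2.5670 × 0.263 ns = 0.67512 ns
d = vΔt = 0.921c × 0.67512 ns = 2.7612×10^8 m/s × 6.7512×10^-10 s = 0.186 m

d ≈ 0.186 m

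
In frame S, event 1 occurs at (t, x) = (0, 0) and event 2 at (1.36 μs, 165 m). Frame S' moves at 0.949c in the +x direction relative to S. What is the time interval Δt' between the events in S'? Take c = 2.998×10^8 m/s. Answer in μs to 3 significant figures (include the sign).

Δt' ≈ 2.66 μs

γ = 1/√(1 − 0.949²) = 3.1718
Δt' = γ(Δt − vΔx/c²) = 3.1718 × (1.36 μs − 0.949×165 m / (2.998×10^8 m/s))
= 3.1718 × (0.83770 μs) = 2.66 μs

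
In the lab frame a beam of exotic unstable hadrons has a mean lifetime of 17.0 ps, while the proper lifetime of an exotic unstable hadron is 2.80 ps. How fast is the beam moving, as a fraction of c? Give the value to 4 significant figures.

γ = Δt/τ₀ = 17.0/2.80 = 6.07143
β = √(1 − 1/γ²) = √(1 − 1/6.07143²) = 0.9863

β ≈ 0.9863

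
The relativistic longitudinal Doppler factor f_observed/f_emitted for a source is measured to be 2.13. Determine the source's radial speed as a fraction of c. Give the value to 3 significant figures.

β ≈ 0.639

f_obs/f_src = √((1+β)/(1−β)) = 2.13  ⇒  (1+β)/(1−β) = 4.5369
β = |1 − D²|/(1 + D²) = |1 − 4.5369|/(1 + 4.5369) = 0.639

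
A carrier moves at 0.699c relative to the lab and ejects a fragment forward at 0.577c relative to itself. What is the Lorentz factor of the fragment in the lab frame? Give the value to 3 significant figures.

u_lab = (0.577 + 0.699)/(1 + 0.577×0.699) = 1.276/1.40332 = 0.909270
γ = 1/√(1 − 0.909270²) = 2.40

γ ≈ 2.40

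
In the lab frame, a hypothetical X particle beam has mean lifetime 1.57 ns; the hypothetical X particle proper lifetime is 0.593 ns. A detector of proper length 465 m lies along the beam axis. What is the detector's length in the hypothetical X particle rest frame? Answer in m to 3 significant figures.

L ≈ 176 m

Time dilation ⇒ γ = Δt/τ₀ = 1.57/0.593 = 2.6476
Length contraction: L = L₀/γ = 465/2.6476 = 176 m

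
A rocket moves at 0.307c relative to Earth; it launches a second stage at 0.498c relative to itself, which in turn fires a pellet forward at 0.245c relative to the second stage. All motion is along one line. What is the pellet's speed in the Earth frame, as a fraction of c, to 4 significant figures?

u ≈ 0.8055c

Compose boost 2: (0.498 + 0.307)/(1 + 0.498×0.307) = 0.8050/1.15289 = 0.698248
Compose boost 3: (0.245 + 0.698248)/(1 + 0.245×0.698248) = 0.943248/1.17107 = 0.8055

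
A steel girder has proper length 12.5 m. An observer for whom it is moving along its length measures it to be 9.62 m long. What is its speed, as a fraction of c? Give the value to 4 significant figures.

β ≈ 0.6385

γ = L₀/L = 12.5/9.62 = 1.29938
β = √(1 − 1/γ²) = 0.6385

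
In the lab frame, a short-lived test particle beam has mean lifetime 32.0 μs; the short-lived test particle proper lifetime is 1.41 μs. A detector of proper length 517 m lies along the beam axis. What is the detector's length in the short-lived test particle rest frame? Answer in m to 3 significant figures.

L ≈ 22.8 m

Time dilation ⇒ γ = Δt/τ₀ = 32.0/1.41 = 22.695
Length contraction: L = L₀/γ = 517/22.695 = 22.8 m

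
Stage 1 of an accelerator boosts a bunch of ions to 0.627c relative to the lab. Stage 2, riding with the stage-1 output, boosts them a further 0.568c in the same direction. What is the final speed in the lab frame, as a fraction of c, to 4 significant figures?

u ≈ 0.8812c

Compose boost 2: (0.568 + 0.627)/(1 + 0.568×0.627) = 1.195/1.35614 = 0.8812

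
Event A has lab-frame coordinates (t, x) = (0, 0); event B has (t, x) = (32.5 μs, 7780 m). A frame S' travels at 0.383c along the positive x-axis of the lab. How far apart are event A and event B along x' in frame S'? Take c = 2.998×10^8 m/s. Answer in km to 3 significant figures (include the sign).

γ = 1/√(1 − 0.383²) = 1.0825
Δx' = γ(Δx − vΔt) = 1.0825 × (7780 m − 0.383×(2.998×10^8 m/s)×32.5×10^-6 s)
= 1.0825 × (4048.2 m) = 4.38 km

Δx' ≈ 4.38 km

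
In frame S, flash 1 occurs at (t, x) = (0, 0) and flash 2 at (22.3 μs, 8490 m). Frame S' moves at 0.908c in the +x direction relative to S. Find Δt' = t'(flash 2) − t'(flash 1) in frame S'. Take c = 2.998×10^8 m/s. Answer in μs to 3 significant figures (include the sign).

γ = 1/√(1 − 0.908²) = 2.3868
Δt' = γ(Δt − vΔx/c²) = 2.3868 × (22.3 μs − 0.908×8490 m / (2.998×10^8 m/s))
= 2.3868 × (-3.4135 μs) = -8.15 μs

Δt' ≈ -8.15 μs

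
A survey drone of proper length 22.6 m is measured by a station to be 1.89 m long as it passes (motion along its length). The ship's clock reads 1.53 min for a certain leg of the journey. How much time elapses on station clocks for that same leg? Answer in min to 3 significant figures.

Length contraction ⇒ γ = L₀/L = 22.6/1.89 = 11.958
Time dilation: Δt = γτ₀ = 11.958 × 1.53 min = 18.3 min

Δt ≈ 18.3 min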